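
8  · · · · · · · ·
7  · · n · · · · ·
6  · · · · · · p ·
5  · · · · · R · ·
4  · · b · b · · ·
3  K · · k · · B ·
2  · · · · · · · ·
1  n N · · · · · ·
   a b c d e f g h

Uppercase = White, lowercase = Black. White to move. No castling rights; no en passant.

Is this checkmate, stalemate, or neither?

White to move; white king on a3.
In check: no.
Legal moves for White include: Rf8, Rf7, Rf6, Rh5, Rg5, Re5, Rd5+, Rc5, Rb5, Ra5, Rf4, Rf3+, Rf2, Rf1, Bxc7, Bd6, Be5, Bh4, ... (list truncated; more exist).
White has legal moves and is not in check → neither.

neither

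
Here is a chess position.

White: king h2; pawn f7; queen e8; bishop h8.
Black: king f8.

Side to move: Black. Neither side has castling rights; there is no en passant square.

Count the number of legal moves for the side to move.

0

Black to move; king on f8.
In check: yes, from the white queen on e8.
Legal moves: none.
Count: 0.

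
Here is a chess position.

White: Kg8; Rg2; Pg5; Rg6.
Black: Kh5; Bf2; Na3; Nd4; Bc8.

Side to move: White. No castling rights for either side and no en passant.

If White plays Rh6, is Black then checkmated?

After Rh6: black king on h5; in check: yes, from the white rook on h6.
King squares — g4: attacked by Rg2; h4: attacked by Rh6; g5: attacked by Rg2; g6: attacked by Rh6; h6: attacked by Pg5.
Black has no legal moves → checkmate.

yes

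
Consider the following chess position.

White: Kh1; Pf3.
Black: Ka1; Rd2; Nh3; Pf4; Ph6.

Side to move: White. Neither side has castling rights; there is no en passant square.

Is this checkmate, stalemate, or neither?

White to move; white king on h1.
In check: no.
King squares — g1: attacked by Nh3; g2: attacked by Rd2; h2: attacked by Rd2.
Legal moves for White: none.
Not in check and no legal moves → stalemate.

stalemate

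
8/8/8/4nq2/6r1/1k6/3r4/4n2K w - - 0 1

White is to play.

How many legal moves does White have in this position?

0

White to move; king on h1.
In check: no.
Legal moves: none.
Count: 0.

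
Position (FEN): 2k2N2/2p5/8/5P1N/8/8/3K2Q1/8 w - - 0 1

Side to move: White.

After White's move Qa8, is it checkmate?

yes

After Qa8: black king on c8; in check: yes, from the white queen on a8.
King squares — b7: attacked by Qa8; c7: own pawn; d7: attacked by Nf8; b8: attacked by Qa8; d8: attacked by Qa8.
Black has no legal moves → checkmate.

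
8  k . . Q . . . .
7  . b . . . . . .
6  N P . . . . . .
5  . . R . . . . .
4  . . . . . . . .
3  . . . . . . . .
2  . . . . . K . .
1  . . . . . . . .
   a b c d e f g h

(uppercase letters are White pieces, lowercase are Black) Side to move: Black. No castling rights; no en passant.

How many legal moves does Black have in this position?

1

Black to move; king on a8.
In check: yes, from the white queen on d8.
Legal moves: Bc8.
Count: 1.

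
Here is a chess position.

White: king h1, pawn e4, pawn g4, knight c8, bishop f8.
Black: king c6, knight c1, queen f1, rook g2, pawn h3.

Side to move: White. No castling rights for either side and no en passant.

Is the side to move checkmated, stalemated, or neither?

White to move; white king on h1.
In check: yes, from the black queen on f1.
King squares — g1: attacked by Qf1; g2: attacked by Qf1; h2: attacked by Rg2.
Legal moves for White: none.
In check with no legal moves → checkmate.

checkmate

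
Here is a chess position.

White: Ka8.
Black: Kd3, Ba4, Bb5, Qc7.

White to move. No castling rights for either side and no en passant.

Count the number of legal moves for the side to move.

White to move; king on a8.
In check: no.
Legal moves: none.
Count: 0.

0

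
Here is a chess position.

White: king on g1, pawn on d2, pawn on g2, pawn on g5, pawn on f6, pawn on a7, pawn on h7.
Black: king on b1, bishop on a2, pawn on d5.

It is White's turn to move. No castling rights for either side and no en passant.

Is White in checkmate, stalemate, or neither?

neither

White to move; white king on g1.
In check: no.
Legal moves for White: Kh2, Kf2, Kh1, Kf1, h8=Q, h8=R, h8=B, h8=N, a8=Q, a8=R, a8=B, a8=N, f7, g6, g3, d3, g4, d4.
White has 18 legal moves and is not in check → neither.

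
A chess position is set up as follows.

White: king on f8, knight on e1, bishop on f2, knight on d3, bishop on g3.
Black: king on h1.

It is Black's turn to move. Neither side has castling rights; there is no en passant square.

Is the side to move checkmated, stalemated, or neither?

Black to move; black king on h1.
In check: no.
King squares — g1: attacked by Bf2; g2: attacked by Ne1; h2: attacked by Bg3.
Legal moves for Black: none.
Not in check and no legal moves → stalemate.

stalemate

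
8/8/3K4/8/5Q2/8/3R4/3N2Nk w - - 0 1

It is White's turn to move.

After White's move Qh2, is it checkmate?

After Qh2: black king on h1; in check: yes, from the white queen on h2.
King squares — g1: attacked by Qh2; g2: attacked by Rd2; h2: attacked by Rd2.
Black has no legal moves → checkmate.

yes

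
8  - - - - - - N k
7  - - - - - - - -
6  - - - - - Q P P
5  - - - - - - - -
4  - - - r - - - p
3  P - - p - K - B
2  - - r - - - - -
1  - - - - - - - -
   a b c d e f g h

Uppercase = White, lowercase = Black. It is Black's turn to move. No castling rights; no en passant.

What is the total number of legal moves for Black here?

Black to move; king on h8.
In check: yes, from the white queen on f6.
Legal moves: Kxg8.
Count: 1.

1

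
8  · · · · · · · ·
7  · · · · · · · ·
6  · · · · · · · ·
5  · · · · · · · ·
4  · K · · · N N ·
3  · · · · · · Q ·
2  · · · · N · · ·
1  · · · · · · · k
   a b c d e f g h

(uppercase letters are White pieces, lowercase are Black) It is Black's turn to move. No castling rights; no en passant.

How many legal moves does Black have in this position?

Black to move; king on h1.
In check: no.
Legal moves: none.
Count: 0.

0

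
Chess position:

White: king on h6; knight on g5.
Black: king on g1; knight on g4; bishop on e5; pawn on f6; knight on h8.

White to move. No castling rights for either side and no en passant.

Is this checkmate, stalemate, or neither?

White to move; white king on h6.
In check: yes, from the black knight on g4.
King squares — g5: own knight; h5: available; g6: attacked by Nh8; g7: available; h7: available.
Legal moves for White: Kh7, Kg7, Kh5.
White is in check but has 3 legal moves → neither.

neither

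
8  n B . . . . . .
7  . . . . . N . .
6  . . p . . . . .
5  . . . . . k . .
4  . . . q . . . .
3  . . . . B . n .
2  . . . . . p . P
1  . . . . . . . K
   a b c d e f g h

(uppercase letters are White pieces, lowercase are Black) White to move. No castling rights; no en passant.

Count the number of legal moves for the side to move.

White to move; king on h1.
In check: yes, from the black knight on g3.
Legal moves: Kg2, Bxg3, hxg3.
Count: 3.

3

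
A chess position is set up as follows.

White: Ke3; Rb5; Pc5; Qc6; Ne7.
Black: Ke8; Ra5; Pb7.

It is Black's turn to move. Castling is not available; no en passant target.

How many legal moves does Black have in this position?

5

Black to move; king on e8.
In check: yes, from the white queen on c6.
Legal moves: Kf8, Kd8, Kf7, Kxe7, bxc6.
Count: 5.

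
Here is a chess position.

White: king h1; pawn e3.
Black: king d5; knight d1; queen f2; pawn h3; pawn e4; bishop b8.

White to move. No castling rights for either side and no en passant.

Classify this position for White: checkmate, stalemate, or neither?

stalemate

White to move; white king on h1.
In check: no.
King squares — g1: attacked by Qf2; g2: attacked by Qf2; h2: attacked by Qf2.
Legal moves for White: none.
Not in check and no legal moves → stalemate.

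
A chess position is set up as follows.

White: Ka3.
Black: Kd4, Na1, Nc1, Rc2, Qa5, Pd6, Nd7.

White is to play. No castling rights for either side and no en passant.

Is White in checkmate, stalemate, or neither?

White to move; white king on a3.
In check: yes, from the black queen on a5.
King squares — a2: attacked by Nc1; b2: attacked by Rc2; b3: attacked by Na1; a4: attacked by Qa5; b4: attacked by Qa5.
Legal moves for White: none.
In check with no legal moves → checkmate.

checkmate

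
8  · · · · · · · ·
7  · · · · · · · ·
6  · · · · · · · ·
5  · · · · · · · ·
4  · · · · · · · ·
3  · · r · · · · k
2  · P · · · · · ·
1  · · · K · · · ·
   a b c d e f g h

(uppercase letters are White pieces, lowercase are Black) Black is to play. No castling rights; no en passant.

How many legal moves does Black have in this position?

18

Black to move; king on h3.
In check: no.
Legal moves: Kh4, Kg4, Kg3, Kh2, Kg2, Rc8, Rc7, Rc6, Rc5, Rc4, Rg3, Rf3, Re3, Rd3+, Rb3, Ra3, Rc2, Rc1+.
Count: 18.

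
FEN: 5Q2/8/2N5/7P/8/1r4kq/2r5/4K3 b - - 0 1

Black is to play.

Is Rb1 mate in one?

After Rb1: white king on e1; in check: yes, from the black rook on b1.
King squares — d1: attacked by Rb1; f1: attacked by Rb1; d2: attacked by Rc2; e2: attacked by Rc2; f2: attacked by Rc2.
White has no legal moves → checkmate.

yes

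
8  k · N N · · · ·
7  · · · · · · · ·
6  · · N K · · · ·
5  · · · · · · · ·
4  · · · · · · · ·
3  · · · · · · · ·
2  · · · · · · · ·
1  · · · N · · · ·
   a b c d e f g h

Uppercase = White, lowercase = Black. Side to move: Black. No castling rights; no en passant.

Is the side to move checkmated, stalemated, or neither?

stalemate

Black to move; black king on a8.
In check: no.
King squares — a7: attacked by Nc6; b7: attacked by Nd8; b8: attacked by Nc6.
Legal moves for Black: none.
Not in check and no legal moves → stalemate.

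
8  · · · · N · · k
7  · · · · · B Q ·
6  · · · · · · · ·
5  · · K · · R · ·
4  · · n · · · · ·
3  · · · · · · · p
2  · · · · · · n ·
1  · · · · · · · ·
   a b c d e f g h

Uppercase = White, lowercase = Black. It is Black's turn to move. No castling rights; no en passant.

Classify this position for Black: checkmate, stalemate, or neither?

checkmate

Black to move; black king on h8.
In check: yes, from the white queen on g7.
King squares — g7: attacked by Ne8; h7: attacked by Qg7; g8: attacked by Bf7.
Legal moves for Black: none.
In check with no legal moves → checkmate.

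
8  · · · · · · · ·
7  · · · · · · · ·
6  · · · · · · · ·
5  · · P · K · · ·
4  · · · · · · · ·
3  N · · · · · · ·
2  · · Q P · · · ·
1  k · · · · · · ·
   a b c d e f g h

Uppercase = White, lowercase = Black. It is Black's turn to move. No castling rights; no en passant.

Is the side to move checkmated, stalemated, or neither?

stalemate

Black to move; black king on a1.
In check: no.
King squares — b1: attacked by Qc2; a2: attacked by Qc2; b2: attacked by Qc2.
Legal moves for Black: none.
Not in check and no legal moves → stalemate.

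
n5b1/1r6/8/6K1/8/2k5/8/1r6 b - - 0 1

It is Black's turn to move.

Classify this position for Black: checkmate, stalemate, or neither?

neither

Black to move; black king on c3.
In check: no.
Legal moves for Black include: Bh7, Bf7, Be6, Bd5, Bc4, Bb3, Ba2, Nc7, Nb6, Rb8, Rh7, Rg7+, Rf7, Re7, Rd7, Rc7, Ra7, R7b6, ... (list truncated; more exist).
Black has legal moves and is not in check → neither.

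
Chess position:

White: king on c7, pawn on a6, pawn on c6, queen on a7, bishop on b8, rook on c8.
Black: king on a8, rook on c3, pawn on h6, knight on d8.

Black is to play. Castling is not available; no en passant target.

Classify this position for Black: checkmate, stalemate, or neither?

Black to move; black king on a8.
In check: yes, from the white queen on a7.
King squares — a7: attacked by Bb8; b7: attacked by Pa6; b8: attacked by Qa7.
Legal moves for Black: none.
In check with no legal moves → checkmate.

checkmate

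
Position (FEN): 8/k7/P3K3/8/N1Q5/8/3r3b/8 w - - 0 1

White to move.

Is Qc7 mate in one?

no

After Qc7: black king on a7; in check: yes, from the white queen on c7.
Black has 3 legal replies: Ka8, Kxa6, Bxc7.
In check but a legal move exists → not checkmate.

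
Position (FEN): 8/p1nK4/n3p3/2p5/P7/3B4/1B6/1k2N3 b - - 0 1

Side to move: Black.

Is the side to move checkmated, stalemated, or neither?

Black to move; black king on b1.
In check: yes, from the white bishop on d3.
Legal moves for Black: Kxb2, Ka2.
Black is in check but has 2 legal moves → neither.

neither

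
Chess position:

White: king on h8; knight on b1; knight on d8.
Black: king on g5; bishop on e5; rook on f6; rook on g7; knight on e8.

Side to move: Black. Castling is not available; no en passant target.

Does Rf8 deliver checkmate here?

yes

After Rf8: white king on h8; in check: yes, from the black rook on f8.
King squares — g7: attacked by Be5; h7: attacked by Rg7; g8: attacked by Rg7.
White has no legal moves → checkmate.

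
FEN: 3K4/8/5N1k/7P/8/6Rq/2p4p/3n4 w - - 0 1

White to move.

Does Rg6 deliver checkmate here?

After Rg6: black king on h6; in check: yes, from the white rook on g6.
King squares — g5: attacked by Rg6; h5: attacked by Nf6; g6: attacked by Ph5; g7: attacked by Rg6; h7: attacked by Nf6.
Black has no legal moves → checkmate.

yes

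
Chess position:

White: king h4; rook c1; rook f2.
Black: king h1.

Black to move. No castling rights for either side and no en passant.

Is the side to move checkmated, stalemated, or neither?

checkmate

Black to move; black king on h1.
In check: yes, from the white rook on c1.
King squares — g1: attacked by Rc1; g2: attacked by Rf2; h2: attacked by Rf2.
Legal moves for Black: none.
In check with no legal moves → checkmate.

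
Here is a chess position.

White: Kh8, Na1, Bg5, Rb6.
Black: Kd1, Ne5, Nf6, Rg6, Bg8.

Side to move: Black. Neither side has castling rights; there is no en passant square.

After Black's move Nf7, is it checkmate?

yes

After Nf7: white king on h8; in check: yes, from the black knight on f7.
King squares — g7: attacked by Rg6; h7: attacked by Nf6; g8: attacked by Nf6.
White has no legal moves → checkmate.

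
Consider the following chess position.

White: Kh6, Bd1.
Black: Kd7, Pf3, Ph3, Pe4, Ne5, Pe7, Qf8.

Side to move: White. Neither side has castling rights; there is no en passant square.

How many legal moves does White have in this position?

3

White to move; king on h6.
In check: yes, from the black queen on f8.
Legal moves: Kh7, Kh5, Kg5.
Count: 3.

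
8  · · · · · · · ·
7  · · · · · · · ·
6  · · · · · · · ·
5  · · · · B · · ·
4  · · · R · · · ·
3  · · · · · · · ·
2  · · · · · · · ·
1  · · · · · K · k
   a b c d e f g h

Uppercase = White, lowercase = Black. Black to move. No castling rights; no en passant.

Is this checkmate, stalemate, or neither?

stalemate

Black to move; black king on h1.
In check: no.
King squares — g1: attacked by Kf1; g2: attacked by Kf1; h2: attacked by Be5.
Legal moves for Black: none.
Not in check and no legal moves → stalemate.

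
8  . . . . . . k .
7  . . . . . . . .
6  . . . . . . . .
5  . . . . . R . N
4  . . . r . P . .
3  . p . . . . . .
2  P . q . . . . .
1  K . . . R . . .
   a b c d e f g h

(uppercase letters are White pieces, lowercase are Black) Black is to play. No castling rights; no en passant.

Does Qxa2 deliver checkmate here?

After Qxa2: white king on a1; in check: yes, from the black queen on a2.
King squares — b1: attacked by Qa2; a2: attacked by Pb3; b2: attacked by Qa2.
White has no legal moves → checkmate.

yes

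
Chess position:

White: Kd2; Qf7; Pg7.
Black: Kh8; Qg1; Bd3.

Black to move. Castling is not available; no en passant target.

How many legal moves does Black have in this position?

Black to move; king on h8.
In check: yes, from the white pawn on g7.
Legal moves: Kh7, Qxg7.
Count: 2.

2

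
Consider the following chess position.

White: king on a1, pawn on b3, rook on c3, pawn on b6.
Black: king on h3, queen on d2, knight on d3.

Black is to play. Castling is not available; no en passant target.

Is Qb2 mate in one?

yes

After Qb2: white king on a1; in check: yes, from the black queen on b2.
King squares — b1: attacked by Qb2; a2: attacked by Qb2; b2: attacked by Nd3.
White has no legal moves → checkmate.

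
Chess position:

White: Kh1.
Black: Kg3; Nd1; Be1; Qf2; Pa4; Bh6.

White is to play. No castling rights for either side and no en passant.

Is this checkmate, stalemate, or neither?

White to move; white king on h1.
In check: no.
King squares — g1: attacked by Qf2; g2: attacked by Qf2; h2: attacked by Qf2.
Legal moves for White: none.
Not in check and no legal moves → stalemate.

stalemate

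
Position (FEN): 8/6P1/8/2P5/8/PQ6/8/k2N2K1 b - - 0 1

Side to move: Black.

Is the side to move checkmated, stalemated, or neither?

Black to move; black king on a1.
In check: no.
King squares — b1: attacked by Qb3; a2: attacked by Qb3; b2: attacked by Nd1.
Legal moves for Black: none.
Not in check and no legal moves → stalemate.

stalemate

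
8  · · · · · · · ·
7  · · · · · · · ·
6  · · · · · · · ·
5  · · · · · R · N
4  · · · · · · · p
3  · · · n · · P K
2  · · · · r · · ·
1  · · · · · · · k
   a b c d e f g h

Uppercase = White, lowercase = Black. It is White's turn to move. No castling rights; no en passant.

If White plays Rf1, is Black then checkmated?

yes

After Rf1: black king on h1; in check: yes, from the white rook on f1.
King squares — g1: attacked by Rf1; g2: attacked by Kh3; h2: attacked by Kh3.
Black has no legal moves → checkmate.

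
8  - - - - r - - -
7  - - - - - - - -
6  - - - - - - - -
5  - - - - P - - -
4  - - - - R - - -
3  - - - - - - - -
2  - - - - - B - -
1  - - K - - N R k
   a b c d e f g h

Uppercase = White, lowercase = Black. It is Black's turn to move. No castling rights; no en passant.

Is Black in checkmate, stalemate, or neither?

Black to move; black king on h1.
In check: yes, from the white rook on g1.
King squares — g1: attacked by Bf2; g2: attacked by Rg1; h2: attacked by Nf1.
Legal moves for Black: none.
In check with no legal moves → checkmate.

checkmate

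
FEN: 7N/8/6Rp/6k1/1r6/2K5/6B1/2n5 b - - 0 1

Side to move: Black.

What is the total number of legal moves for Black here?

4

Black to move; king on g5.
In check: yes, from the white rook on g6.
Legal moves: Kh5, Kf5, Kh4, Kf4.
Count: 4.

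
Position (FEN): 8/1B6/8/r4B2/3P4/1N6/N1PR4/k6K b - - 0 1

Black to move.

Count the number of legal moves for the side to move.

3

Black to move; king on a1.
In check: yes, from the white knight on b3.
Legal moves: Kb2, Kxa2, Kb1.
Count: 3.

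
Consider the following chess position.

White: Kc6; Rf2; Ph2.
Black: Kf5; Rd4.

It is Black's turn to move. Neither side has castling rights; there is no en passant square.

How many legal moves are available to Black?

Black to move; king on f5.
In check: yes, from the white rook on f2.
Legal moves: Kg6, Ke6, Kg5, Ke5, Kg4, Ke4, Rf4.
Count: 7.

7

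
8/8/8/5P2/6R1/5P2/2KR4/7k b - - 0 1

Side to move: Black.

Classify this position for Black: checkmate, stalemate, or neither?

stalemate

Black to move; black king on h1.
In check: no.
King squares — g1: attacked by Rg4; g2: attacked by Rd2; h2: attacked by Rd2.
Legal moves for Black: none.
Not in check and no legal moves → stalemate.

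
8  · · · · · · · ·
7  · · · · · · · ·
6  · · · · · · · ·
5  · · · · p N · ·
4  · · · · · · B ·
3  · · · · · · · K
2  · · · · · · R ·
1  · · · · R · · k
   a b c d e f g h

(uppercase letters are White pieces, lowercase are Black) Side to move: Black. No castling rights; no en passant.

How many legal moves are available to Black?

0

Black to move; king on h1.
In check: yes, from the white rook on e1.
Legal moves: none.
Count: 0.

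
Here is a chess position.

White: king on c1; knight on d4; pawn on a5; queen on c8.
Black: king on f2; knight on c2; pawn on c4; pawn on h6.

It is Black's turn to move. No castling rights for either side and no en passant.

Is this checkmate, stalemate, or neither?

neither

Black to move; black king on f2.
In check: no.
Legal moves for Black: Kg3, Ke3, Kg2, Kg1, Kf1, Ke1, Nxd4, Nb4, Ne3, Na3, Ne1, Na1, h5, c3.
Black has 14 legal moves and is not in check → neither.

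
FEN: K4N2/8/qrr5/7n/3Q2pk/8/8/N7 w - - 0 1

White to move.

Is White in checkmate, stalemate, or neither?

White to move; white king on a8.
In check: yes, from the black queen on a6.
King squares — a7: attacked by Qa6; b7: attacked by Qa6; b8: attacked by Rb6.
Legal moves for White: none.
In check with no legal moves → checkmate.

checkmate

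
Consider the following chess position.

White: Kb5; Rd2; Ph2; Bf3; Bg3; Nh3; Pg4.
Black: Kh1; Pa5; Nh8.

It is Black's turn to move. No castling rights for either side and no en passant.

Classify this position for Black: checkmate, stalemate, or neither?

Black to move; black king on h1.
In check: yes, from the white bishop on f3.
King squares — g1: attacked by Nh3; g2: attacked by Rd2; h2: attacked by Rd2.
Legal moves for Black: none.
In check with no legal moves → checkmate.

checkmate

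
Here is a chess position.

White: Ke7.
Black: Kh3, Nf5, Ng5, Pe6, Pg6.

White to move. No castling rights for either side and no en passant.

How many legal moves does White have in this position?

5

White to move; king on e7.
In check: yes, from the black knight on f5.
Legal moves: Kf8, Ke8, Kd8, Kd7, Kf6.
Count: 5.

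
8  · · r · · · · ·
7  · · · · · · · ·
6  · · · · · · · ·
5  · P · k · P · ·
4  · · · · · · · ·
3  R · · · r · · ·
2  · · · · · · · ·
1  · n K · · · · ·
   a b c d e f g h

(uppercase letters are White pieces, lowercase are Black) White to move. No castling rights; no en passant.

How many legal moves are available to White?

4

White to move; king on c1.
In check: yes, from the black rook on c8.
Legal moves: Kb2, Kd1, Kxb1, Rc3.
Count: 4.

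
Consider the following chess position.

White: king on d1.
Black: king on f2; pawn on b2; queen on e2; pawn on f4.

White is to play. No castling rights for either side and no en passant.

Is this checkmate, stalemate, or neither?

checkmate

White to move; white king on d1.
In check: yes, from the black queen on e2.
King squares — c1: attacked by Pb2; e1: attacked by Qe2; c2: attacked by Qe2; d2: attacked by Qe2; e2: attacked by Kf2.
Legal moves for White: none.
In check with no legal moves → checkmate.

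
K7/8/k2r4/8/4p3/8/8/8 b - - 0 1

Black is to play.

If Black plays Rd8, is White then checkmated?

After Rd8: white king on a8; in check: yes, from the black rook on d8.
King squares — a7: attacked by Ka6; b7: attacked by Ka6; b8: attacked by Rd8.
White has no legal moves → checkmate.

yes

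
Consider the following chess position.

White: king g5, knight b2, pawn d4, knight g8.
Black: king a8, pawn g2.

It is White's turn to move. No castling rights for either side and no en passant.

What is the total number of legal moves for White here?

16

White to move; king on g5.
In check: no.
Legal moves: Ne7, Nh6, Nf6, Kh6, Kg6, Kf6, Kh5, Kf5, Kh4, Kg4, Kf4, Nc4, Na4, Nd3, Nd1, d5.
Count: 16.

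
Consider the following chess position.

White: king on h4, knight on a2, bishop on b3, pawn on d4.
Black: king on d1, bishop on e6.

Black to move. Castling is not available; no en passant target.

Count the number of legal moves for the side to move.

4

Black to move; king on d1.
In check: yes, from the white bishop on b3.
Legal moves: Ke2, Kd2, Ke1, Bxb3.
Count: 4.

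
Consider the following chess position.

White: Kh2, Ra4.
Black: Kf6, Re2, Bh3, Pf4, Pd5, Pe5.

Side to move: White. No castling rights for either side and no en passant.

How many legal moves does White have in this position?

3

White to move; king on h2.
In check: yes, from the black rook on e2.
Legal moves: Kxh3, Kh1, Kg1.
Count: 3.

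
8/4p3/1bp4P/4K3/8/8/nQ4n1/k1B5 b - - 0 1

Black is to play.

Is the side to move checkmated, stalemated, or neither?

Black to move; black king on a1.
In check: yes, from the white queen on b2.
King squares — b1: attacked by Qb2; a2: own knight; b2: attacked by Bc1.
Legal moves for Black: none.
In check with no legal moves → checkmate.

checkmate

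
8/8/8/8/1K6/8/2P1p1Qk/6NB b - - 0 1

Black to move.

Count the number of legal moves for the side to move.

0

Black to move; king on h2.
In check: yes, from the white queen on g2.
Legal moves: none.
Count: 0.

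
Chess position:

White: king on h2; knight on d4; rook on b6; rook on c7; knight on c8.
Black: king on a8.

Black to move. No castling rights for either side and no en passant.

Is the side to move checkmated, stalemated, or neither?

stalemate

Black to move; black king on a8.
In check: no.
King squares — a7: attacked by Rc7; b7: attacked by Rb6; b8: attacked by Rb6.
Legal moves for Black: none.
Not in check and no legal moves → stalemate.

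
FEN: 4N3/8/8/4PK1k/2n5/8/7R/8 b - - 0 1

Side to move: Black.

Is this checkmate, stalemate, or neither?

Black to move; black king on h5.
In check: yes, from the white rook on h2.
King squares — g4: attacked by Kf5; h4: attacked by Rh2; g5: attacked by Kf5; g6: attacked by Kf5; h6: attacked by Rh2.
Legal moves for Black: none.
In check with no legal moves → checkmate.

checkmate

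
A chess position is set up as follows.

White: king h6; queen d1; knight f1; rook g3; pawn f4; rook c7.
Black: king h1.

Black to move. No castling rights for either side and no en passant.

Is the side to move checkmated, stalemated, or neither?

stalemate

Black to move; black king on h1.
In check: no.
King squares — g1: attacked by Rg3; g2: attacked by Rg3; h2: attacked by Nf1.
Legal moves for Black: none.
Not in check and no legal moves → stalemate.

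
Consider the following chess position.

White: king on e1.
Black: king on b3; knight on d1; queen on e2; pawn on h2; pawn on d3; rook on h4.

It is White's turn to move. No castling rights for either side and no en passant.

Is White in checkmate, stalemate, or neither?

checkmate

White to move; white king on e1.
In check: yes, from the black queen on e2.
King squares — d1: attacked by Qe2; f1: attacked by Qe2; d2: attacked by Qe2; e2: attacked by Pd3; f2: attacked by Nd1.
Legal moves for White: none.
In check with no legal moves → checkmate.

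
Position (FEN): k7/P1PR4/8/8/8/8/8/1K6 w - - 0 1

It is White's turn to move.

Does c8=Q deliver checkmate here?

yes

After c8=Q: black king on a8; in check: yes, from the white queen on c8.
King squares — a7: attacked by Rd7; b7: attacked by Rd7; b8: attacked by Pa7.
Black has no legal moves → checkmate.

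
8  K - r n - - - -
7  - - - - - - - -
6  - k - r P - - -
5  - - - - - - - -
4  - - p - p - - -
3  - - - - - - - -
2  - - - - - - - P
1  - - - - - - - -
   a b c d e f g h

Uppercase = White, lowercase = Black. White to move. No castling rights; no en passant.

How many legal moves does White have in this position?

White to move; king on a8.
In check: yes, from the black rook on c8.
Legal moves: none.
Count: 0.

0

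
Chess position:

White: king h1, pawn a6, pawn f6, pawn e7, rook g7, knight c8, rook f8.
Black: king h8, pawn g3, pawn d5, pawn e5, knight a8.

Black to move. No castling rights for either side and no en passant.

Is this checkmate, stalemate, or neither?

Black to move; black king on h8.
In check: yes, from the white rook on f8.
King squares — g7: attacked by Pf6; h7: attacked by Rg7; g8: attacked by Rg7.
Legal moves for Black: none.
In check with no legal moves → checkmate.

checkmate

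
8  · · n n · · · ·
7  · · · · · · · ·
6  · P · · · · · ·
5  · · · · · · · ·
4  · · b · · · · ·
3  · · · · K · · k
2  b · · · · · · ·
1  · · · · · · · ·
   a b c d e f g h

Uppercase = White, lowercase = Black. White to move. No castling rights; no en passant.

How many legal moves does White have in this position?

White to move; king on e3.
In check: no.
Legal moves: Kf4, Ke4, Kd4, Kf3, Kf2, Kd2, b7.
Count: 7.

7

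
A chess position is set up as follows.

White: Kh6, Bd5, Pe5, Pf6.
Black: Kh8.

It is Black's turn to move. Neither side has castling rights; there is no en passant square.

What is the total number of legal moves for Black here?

Black to move; king on h8.
In check: no.
Legal moves: none.
Count: 0.

0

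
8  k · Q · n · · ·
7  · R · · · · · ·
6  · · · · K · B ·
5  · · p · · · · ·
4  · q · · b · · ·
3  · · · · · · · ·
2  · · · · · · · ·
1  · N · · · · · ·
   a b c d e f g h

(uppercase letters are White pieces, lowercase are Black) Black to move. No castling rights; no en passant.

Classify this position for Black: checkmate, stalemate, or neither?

Black to move; black king on a8.
In check: yes, from the white queen on c8.
King squares — a7: attacked by Rb7; b7: attacked by Qc8; b8: attacked by Rb7.
Legal moves for Black: none.
In check with no legal moves → checkmate.

checkmate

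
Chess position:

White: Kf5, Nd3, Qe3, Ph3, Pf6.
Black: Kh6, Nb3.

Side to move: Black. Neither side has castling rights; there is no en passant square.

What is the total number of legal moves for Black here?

2

Black to move; king on h6.
In check: yes, from the white queen on e3.
Legal moves: Kh7, Kh5.
Count: 2.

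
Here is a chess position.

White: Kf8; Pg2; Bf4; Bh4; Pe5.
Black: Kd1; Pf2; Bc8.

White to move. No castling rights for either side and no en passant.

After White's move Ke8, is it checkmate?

no

After Ke8: black king on d1; in check: no.
Black is not in check, so this cannot be checkmate.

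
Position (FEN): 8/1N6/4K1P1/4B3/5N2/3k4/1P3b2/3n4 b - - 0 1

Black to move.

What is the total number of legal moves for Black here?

5

Black to move; king on d3.
In check: yes, from the white knight on f4.
Legal moves: Ke4, Kc4, Ke3, Kd2, Kc2.
Count: 5.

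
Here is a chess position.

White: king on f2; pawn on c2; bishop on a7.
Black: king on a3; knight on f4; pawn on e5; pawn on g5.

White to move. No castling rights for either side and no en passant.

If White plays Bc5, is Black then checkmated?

After Bc5: black king on a3; in check: yes, from the white bishop on c5.
Black has 3 legal replies: Ka4, Kb2, Ka2.
In check but a legal move exists → not checkmate.

no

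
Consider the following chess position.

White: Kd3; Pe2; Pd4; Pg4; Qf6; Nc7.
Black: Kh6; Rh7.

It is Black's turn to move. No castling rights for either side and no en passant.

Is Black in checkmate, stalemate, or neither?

Black to move; black king on h6.
In check: yes, from the white queen on f6.
King squares — g5: attacked by Qf6; h5: attacked by Pg4; g6: attacked by Qf6; g7: attacked by Qf6; h7: own rook.
Legal moves for Black: none.
In check with no legal moves → checkmate.

checkmate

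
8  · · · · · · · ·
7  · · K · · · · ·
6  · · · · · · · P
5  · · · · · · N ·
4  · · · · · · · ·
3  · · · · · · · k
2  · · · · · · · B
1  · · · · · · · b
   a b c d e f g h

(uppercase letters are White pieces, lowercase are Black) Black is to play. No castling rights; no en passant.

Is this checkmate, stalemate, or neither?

neither

Black to move; black king on h3.
In check: yes, from the white knight on g5.
Legal moves for Black: Kh4, Kg4, Kxh2, Kg2.
Black is in check but has 4 legal moves → neither.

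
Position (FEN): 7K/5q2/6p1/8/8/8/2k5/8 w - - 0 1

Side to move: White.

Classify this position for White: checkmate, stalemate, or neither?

White to move; white king on h8.
In check: no.
King squares — g7: attacked by Qf7; h7: attacked by Qf7; g8: attacked by Qf7.
Legal moves for White: none.
Not in check and no legal moves → stalemate.

stalemate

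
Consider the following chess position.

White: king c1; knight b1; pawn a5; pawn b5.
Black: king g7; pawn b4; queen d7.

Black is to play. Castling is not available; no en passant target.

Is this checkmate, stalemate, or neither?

neither

Black to move; black king on g7.
In check: no.
Legal moves for Black include: Kh8, Kg8, Kf8, Kh7, Kf7, Kh6, Kg6, Kf6, Qe8, Qd8, Qc8+, Qf7, Qe7, Qc7+, Qb7, Qa7, Qe6, Qd6, ... (list truncated; more exist).
Black has legal moves and is not in check → neither.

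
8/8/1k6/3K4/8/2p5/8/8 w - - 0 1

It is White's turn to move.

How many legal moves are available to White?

White to move; king on d5.
In check: no.
Legal moves: Ke6, Kd6, Ke5, Ke4, Kd4, Kc4.
Count: 6.

6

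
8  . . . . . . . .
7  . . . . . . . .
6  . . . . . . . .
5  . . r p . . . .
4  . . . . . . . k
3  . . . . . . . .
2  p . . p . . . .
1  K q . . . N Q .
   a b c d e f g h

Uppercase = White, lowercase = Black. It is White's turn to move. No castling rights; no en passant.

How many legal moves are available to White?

White to move; king on a1.
In check: yes, from the black queen on b1.
Legal moves: none.
Count: 0.

0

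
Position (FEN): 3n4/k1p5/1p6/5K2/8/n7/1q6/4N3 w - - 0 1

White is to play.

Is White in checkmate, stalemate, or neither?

neither

White to move; white king on f5.
In check: no.
Legal moves for White: Kg6, Kg5, Kg4, Kf4, Ke4, Nf3, Nd3, Ng2, Nc2.
White has 9 legal moves and is not in check → neither.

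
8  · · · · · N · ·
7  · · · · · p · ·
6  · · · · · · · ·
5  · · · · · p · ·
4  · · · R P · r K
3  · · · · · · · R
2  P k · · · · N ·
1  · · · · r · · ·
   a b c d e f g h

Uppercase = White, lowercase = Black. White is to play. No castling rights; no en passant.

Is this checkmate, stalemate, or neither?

neither

White to move; white king on h4.
In check: yes, from the black rook on g4.
King squares — g3: attacked by Rg4; h3: own rook; g4: attacked by Pf5; g5: attacked by Rg4; h5: available.
Legal moves for White: Kh5.
White is in check but has 1 legal move → neither.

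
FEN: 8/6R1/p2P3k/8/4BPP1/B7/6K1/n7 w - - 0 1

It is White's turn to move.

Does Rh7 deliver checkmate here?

After Rh7: black king on h6; in check: yes, from the white rook on h7.
King squares — g5: attacked by Pf4; h5: attacked by Pg4; g6: attacked by Be4; g7: attacked by Rh7; h7: attacked by Be4.
Black has no legal moves → checkmate.

yes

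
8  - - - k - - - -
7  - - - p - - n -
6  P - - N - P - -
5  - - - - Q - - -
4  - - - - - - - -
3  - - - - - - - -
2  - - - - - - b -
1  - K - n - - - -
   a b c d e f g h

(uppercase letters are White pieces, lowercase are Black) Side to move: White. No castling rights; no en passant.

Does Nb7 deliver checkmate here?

no

After Nb7: black king on d8; in check: yes, from the white knight on b7.
Black has 2 legal replies: Kc8, Bxb7.
In check but a legal move exists → not checkmate.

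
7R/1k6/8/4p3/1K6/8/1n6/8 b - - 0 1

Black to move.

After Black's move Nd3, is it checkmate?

After Nd3: white king on b4; in check: yes, from the black knight on d3.
White has 7 legal replies: Kb5, Ka5, Kc4, Ka4, Kc3, Kb3, Ka3.
In check but a legal move exists → not checkmate.

no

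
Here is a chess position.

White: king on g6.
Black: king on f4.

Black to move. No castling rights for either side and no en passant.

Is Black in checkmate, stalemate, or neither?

neither

Black to move; black king on f4.
In check: no.
Legal moves for Black: Ke5, Kg4, Ke4, Kg3, Kf3, Ke3.
Black has 6 legal moves and is not in check → neither.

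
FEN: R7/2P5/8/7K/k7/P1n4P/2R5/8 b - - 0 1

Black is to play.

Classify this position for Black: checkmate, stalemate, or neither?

Black to move; black king on a4.
In check: yes, from the white rook on a8.
Legal moves for Black: Kb5, Kb3.
Black is in check but has 2 legal moves → neither.

neither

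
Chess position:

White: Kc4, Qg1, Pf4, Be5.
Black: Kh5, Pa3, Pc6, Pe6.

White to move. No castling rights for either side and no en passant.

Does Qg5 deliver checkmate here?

yes

After Qg5: black king on h5; in check: yes, from the white queen on g5.
King squares — g4: attacked by Qg5; h4: attacked by Qg5; g5: attacked by Pf4; g6: attacked by Qg5; h6: attacked by Qg5.
Black has no legal moves → checkmate.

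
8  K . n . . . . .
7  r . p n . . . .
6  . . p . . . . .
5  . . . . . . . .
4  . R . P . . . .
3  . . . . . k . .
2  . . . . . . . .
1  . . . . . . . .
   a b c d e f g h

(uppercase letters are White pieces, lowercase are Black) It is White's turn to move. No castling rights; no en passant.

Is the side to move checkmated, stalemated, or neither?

checkmate

White to move; white king on a8.
In check: yes, from the black rook on a7.
King squares — a7: attacked by Nc8; b7: attacked by Ra7; b8: attacked by Nd7.
Legal moves for White: none.
In check with no legal moves → checkmate.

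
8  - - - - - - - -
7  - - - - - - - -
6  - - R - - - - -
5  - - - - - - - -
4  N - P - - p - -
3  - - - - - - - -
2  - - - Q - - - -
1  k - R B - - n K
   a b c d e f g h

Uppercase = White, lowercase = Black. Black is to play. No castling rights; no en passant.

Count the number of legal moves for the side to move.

0

Black to move; king on a1.
In check: yes, from the white rook on c1.
Legal moves: none.
Count: 0.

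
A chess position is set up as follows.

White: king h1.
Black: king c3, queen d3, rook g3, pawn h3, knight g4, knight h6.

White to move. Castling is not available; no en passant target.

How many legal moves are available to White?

White to move; king on h1.
In check: no.
Legal moves: none.
Count: 0.

0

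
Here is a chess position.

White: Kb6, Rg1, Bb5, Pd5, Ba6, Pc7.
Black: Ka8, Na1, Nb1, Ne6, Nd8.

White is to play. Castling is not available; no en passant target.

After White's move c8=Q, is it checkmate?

After c8=Q: black king on a8; in check: yes, from the white queen on c8.
King squares — a7: attacked by Kb6; b7: attacked by Ba6; b8: attacked by Qc8.
Black has no legal moves → checkmate.

yes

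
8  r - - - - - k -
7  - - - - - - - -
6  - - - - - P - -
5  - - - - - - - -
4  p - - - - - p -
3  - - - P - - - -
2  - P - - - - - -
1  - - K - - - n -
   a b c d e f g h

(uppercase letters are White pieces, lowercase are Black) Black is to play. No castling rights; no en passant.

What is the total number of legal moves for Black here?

17

Black to move; king on g8.
In check: no.
Legal moves: Kh8, Kf8, Kh7, Kf7, Rf8, Re8, Rd8, Rc8+, Rb8, Ra7, Ra6, Ra5, Nh3, Nf3, Ne2+, g3, a3.
Count: 17.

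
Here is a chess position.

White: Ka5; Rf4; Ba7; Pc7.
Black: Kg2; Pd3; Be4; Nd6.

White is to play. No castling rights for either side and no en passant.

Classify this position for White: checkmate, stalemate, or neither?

neither

White to move; white king on a5.
In check: no.
Legal moves for White include: Bb8, Bb6, Bc5, Bd4, Be3, Bf2, Bg1, Kb6, Ka6, Kb4, Ka4, Rf8, Rf7, Rf6, Rf5, Rh4, Rg4+, Rxe4, ... (list truncated; more exist).
White has legal moves and is not in check → neither.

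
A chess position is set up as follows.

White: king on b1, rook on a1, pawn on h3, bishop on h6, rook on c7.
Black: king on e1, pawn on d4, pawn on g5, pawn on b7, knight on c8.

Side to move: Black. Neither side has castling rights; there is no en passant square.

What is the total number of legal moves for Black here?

Black to move; king on e1.
In check: no.
Legal moves: Ne7, Na7, Nd6, Nb6, Kf2, Ke2, Kd2, Kf1, Kd1, b6, g4, d3, b5.
Count: 13.

13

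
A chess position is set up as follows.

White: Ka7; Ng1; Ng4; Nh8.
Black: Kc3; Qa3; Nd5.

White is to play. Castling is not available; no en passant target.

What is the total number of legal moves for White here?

2

White to move; king on a7.
In check: yes, from the black queen on a3.
Legal moves: Kb8, Kb7.
Count: 2.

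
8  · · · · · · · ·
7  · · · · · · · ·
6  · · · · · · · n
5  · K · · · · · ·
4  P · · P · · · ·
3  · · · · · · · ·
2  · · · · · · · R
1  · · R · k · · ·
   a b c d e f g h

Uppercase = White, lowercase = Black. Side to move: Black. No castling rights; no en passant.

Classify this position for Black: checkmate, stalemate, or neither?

Black to move; black king on e1.
In check: yes, from the white rook on c1.
King squares — d1: attacked by Rc1; f1: attacked by Rc1; d2: attacked by Rh2; e2: attacked by Rh2; f2: attacked by Rh2.
Legal moves for Black: none.
In check with no legal moves → checkmate.

checkmate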